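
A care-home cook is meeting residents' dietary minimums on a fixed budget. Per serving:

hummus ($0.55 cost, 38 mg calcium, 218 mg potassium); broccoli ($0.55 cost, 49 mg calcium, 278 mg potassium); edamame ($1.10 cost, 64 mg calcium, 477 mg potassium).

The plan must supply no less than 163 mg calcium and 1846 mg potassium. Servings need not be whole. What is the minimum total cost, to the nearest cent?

Two binding constraints pin down two serving amounts, so the optimal mix uses at most two foods. The candidates are each food alone (scaled to the tighter of calcium/potassium) and each pair with both constraints tight.
hummus only: max(163/38, 1846/218) = 8.468 servings → $4.66.
broccoli only: max(163/49, 1846/278) = 6.64 servings → $3.65.
edamame only: max(163/64, 1846/477) = 3.87 servings → $4.26.
hummus + broccoli: intersection lies outside the first quadrant.
hummus + edamame: the both-tight solution has a negative serving — not a feasible corner.
broccoli + edamame: the both-tight solution has a negative serving — not a feasible corner.
The minimum over all feasible corners is $3.65.

$3.65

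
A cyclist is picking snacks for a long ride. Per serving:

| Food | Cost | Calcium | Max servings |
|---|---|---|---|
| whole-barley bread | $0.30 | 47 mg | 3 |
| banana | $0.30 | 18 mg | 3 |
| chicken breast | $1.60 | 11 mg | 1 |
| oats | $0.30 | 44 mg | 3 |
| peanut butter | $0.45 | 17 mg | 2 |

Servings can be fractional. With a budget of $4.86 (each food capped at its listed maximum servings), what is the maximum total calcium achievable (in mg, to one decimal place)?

369.7 mg

Calcium per dollar: whole-barley bread 156.7, oats 146.7, banana 60, peanut butter 37.78, chicken breast 6.875.
Take 3 servings of whole-barley bread: spends $0.90, +141.0 mg calcium (running total 141.0 mg).
Take 3 servings of oats: spends $0.90, +132.0 mg calcium (running total 273.0 mg).
Take 3 servings of banana: spends $0.90, +54.0 mg calcium (running total 327.0 mg).
Take 2 servings of peanut butter: spends $0.90, +34.0 mg calcium (running total 361.0 mg).
Take 0.7875 servings of chicken breast: spends $1.26, +8.7 mg calcium (running total 369.7 mg).
Filling greedily by calcium-per-dollar is optimal for one linear limit, giving 369.7 mg.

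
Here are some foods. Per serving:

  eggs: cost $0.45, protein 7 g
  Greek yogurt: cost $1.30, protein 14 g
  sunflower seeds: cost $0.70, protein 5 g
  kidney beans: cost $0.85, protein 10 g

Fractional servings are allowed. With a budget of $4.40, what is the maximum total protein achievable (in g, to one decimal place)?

68.4 g

Protein per dollar: eggs 15.56, kidney beans 11.76, Greek yogurt 10.77, sunflower seeds 7.143.
With no serving limits, spend the whole cost allowance on eggs: $4.40 / $0.45 × 7 g = 68.4 g.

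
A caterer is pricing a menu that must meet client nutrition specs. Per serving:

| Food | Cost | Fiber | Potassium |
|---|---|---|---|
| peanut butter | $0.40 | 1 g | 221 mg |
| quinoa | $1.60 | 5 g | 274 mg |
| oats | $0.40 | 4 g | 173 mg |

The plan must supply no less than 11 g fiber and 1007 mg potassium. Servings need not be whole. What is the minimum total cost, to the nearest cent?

$2.00

Two binding constraints pin down two serving amounts, so the optimal mix uses at most two foods. The candidates are each food alone (scaled to the tighter of fiber/potassium) and each pair with both constraints tight.
peanut butter only: max(11/1, 1007/221) = 11 servings → $4.40.
quinoa only: max(11/5, 1007/274) = 3.675 servings → $5.88.
oats only: max(11/4, 1007/173) = 5.821 servings → $2.33.
peanut butter + quinoa with both tight: 2.432 servings and 1.714 servings → $3.71.
peanut butter + oats with both tight: 2.989 servings and 2.003 servings → $2.00.
quinoa + oats with both targets exact would need a negative amount; discard.
So the least-cost plan costs $2.00.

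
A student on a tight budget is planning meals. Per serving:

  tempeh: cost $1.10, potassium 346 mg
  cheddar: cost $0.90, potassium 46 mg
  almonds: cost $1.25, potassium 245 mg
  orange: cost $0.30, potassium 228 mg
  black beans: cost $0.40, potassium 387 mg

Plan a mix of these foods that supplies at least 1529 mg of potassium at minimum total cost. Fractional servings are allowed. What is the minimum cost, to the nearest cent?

Cost per mg of potassium: black beans $0.0010, orange $0.0013, tempeh $0.0032, almonds $0.0051, cheddar $0.0196.
With no serving limits, use only black beans: 1529 mg / 387 mg = 3.951 servings × $0.40 = $1.58.

$1.58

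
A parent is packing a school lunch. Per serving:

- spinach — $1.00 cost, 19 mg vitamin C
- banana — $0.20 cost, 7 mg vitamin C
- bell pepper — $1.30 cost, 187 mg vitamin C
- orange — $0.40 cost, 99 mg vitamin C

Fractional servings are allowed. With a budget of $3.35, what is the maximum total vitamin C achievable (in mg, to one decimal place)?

Vitamin C per dollar: orange 247.5, bell pepper 143.8, banana 35, spinach 19.
With no serving limits, spend the whole cost allowance on orange: $3.35 / $0.40 × 99 mg = 829.1 mg.

829.1 mg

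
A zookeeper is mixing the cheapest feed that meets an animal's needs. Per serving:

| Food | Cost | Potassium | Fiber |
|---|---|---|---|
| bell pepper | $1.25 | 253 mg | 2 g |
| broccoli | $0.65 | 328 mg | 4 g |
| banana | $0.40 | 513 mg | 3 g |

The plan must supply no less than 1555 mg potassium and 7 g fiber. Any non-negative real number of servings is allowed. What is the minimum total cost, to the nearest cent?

$1.21

With two linear requirements the optimum uses one or two foods; enumerate the corners.
bell pepper only: max(1555/253, 7/2) = 6.146 servings → $7.68.
broccoli only: max(1555/328, 7/4) = 4.741 servings → $3.08.
banana only: max(1555/513, 7/3) = 3.031 servings → $1.21.
bell pepper + broccoli with both targets exact would need a negative amount; discard.
bell pepper + banana: intersection lies outside the first quadrant.
broccoli + banana with both targets exact would need a negative amount; discard.
Cheapest feasible corner: $1.21.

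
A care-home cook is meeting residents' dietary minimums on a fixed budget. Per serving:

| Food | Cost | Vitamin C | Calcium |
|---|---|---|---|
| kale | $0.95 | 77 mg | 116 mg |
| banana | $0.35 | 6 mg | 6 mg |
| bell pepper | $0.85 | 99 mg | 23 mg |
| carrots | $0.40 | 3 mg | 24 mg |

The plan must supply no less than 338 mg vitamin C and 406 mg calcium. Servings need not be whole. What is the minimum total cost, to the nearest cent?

At the optimum either one food covers both requirements or two foods hit both targets exactly; no other combination can be cheaper.
kale only: max(338/77, 406/116) = 4.39 servings → $4.17.
banana only: max(338/6, 406/6) = 67.67 servings → $23.68.
bell pepper only: max(338/99, 406/23) = 17.65 servings → $15.00.
carrots only: max(338/3, 406/24) = 112.7 servings → $45.07.
kale + banana with both tight: 1.744 servings and 33.96 servings → $13.54.
kale + bell pepper with both tight: 3.338 servings and 0.8181 servings → $3.87.
kale + carrots: intersection lies outside the first quadrant.
banana + bell pepper: the both-tight solution has a negative serving — not a feasible corner.
banana + carrots with both tight: 54.71 servings and 3.238 servings → $20.45.
bell pepper + carrots with both tight: 2.988 servings and 14.05 servings → $8.16.
So the least-cost plan costs $3.87.

$3.87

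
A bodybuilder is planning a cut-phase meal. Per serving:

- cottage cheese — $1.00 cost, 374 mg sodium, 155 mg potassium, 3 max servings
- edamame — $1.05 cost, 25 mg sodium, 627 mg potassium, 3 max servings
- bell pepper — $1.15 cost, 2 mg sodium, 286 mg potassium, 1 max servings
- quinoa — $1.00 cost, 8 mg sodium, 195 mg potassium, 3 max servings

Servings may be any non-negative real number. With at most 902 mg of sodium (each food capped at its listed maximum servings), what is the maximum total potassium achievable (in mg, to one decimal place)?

Potassium per mg sodium: bell pepper 143, edamame 25.08, quinoa 24.38, cottage cheese 0.4144.
Take 1 serving of bell pepper: uses 2 mg sodium, +286.0 mg potassium (running total 286.0 mg).
Take 3 servings of edamame: uses 75 mg sodium, +1881.0 mg potassium (running total 2167.0 mg).
Take 3 servings of quinoa: uses 24 mg sodium, +585.0 mg potassium (running total 2752.0 mg).
Take 2.142 servings of cottage cheese: uses 801 mg sodium, +332.0 mg potassium (running total 3084.0 mg).
Greedy by best ratio exhausts the sodium allowance optimally: 3084.0 mg.

3084.0 mg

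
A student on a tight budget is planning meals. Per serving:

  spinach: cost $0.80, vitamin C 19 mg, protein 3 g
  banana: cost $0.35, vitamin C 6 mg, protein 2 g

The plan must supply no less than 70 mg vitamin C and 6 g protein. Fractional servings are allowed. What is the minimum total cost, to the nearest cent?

$2.95

For a min-cost LP with two ≥-constraints, a basic feasible solution has at most two positive variables.
spinach only: max(70/19, 6/3) = 3.684 servings → $2.95.
banana only: max(70/6, 6/2) = 11.67 servings → $4.08.
spinach + banana: the both-tight solution has a negative serving — not a feasible corner.
So the least-cost plan costs $2.95.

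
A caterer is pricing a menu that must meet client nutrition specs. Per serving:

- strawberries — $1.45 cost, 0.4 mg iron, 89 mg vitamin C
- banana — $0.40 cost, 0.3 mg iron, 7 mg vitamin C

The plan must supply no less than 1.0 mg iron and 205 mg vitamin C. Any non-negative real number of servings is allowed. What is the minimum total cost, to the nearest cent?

Check every corner: each single food scaled to meet both minima, and each pair solved so both constraints bind.
strawberries only: max(1.0/0.4, 205/89) = 2.5 servings → $3.62.
banana only: max(1.0/0.3, 205/7) = 29.29 servings → $11.71.
strawberries + banana with both tight: 2.28 servings and 0.2929 servings → $3.42.
So the least-cost plan costs $3.42.

$3.42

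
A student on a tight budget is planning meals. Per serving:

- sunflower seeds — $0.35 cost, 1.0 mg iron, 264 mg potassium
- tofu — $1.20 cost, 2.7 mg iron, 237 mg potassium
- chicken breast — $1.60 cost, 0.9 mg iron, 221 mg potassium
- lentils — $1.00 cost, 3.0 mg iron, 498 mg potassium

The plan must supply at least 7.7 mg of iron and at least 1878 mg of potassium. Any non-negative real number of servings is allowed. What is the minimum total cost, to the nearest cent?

$2.67

sunflower seeds only: max(7.7/1.0, 1878/264) = 7.7 servings → $2.69.
tofu only: max(7.7/2.7, 1878/237) = 7.924 servings → $9.51.
chicken breast only: max(7.7/0.9, 1878/221) = 8.556 servings → $13.69.
lentils only: max(7.7/3.0, 1878/498) = 3.771 servings → $3.77.
sunflower seeds + tofu with both tight: 6.822 servings and 0.3253 servings → $2.78.
sunflower seeds + chicken breast with both targets exact would need a negative amount; discard.
sunflower seeds + lentils with both tight: 6.12 servings and 0.5265 servings → $2.67.
tofu + chicken breast with both tight: 0.02999 servings and 8.466 servings → $13.58.
tofu + lentils: the both-tight solution has a negative serving — not a feasible corner.
chicken breast + lentils with both tight: 8.377 servings and 0.05354 servings → $13.46.
The minimum over all feasible corners is $2.67.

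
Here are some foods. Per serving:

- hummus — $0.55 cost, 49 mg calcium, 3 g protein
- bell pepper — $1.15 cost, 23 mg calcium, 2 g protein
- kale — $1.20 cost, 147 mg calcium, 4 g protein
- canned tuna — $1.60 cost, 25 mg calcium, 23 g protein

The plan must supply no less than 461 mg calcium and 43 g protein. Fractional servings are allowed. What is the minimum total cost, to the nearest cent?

$5.67

The cheapest plan sits at a corner of the feasible region — with two constraints it uses at most two foods.
hummus only: max(461/49, 43/3) = 14.33 servings → $7.88.
bell pepper only: max(461/23, 43/2) = 21.5 servings → $24.73.
kale only: max(461/147, 43/4) = 10.75 servings → $12.90.
canned tuna only: max(461/25, 43/23) = 18.44 servings → $29.50.
hummus + bell pepper with both targets exact would need a negative amount; discard.
hummus + kale with both targets exact would need a negative amount; discard.
hummus + canned tuna with both tight: 9.057 servings and 0.6882 servings → $6.08.
bell pepper + kale: intersection lies outside the first quadrant.
bell pepper + canned tuna with both tight: 19.89 servings and 0.1399 servings → $23.10.
kale + canned tuna with both tight: 2.904 servings and 1.365 servings → $5.67.
Cheapest feasible corner: $5.67.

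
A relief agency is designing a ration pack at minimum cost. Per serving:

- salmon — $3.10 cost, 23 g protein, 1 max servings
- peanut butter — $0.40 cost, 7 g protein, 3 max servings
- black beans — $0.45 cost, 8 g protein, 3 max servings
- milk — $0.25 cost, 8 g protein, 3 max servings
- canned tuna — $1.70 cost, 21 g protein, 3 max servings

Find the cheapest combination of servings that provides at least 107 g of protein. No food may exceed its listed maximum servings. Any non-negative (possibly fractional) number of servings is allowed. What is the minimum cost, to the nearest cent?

$6.38

Cost per g of protein: milk $0.0312, black beans $0.0563, peanut butter $0.0571, canned tuna $0.0810, salmon $0.1348.
Take 3 servings of milk: +24.0 g protein for $0.75 (total $0.75, still need 83.0 g).
Take 3 servings of black beans: +24.0 g protein for $1.35 (total $2.10, still need 59.0 g).
Take 3 servings of peanut butter: +21.0 g protein for $1.20 (total $3.30, still need 38.0 g).
Take 1.81 servings of canned tuna: +38.0 g protein for $3.08 (total $6.38, still need 0.0 g).
Greedy by cheapest-per-g is optimal for a single linear constraint, so the minimum cost is $6.38.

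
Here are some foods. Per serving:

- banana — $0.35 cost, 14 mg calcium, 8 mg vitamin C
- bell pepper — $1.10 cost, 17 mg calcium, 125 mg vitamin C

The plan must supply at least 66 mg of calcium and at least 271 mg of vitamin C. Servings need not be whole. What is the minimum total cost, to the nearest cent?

$3.02

At the optimum either one food covers both requirements or two foods hit both targets exactly; no other combination can be cheaper.
banana only: max(66/14, 271/8) = 33.88 servings → $11.86.
bell pepper only: max(66/17, 271/125) = 3.882 servings → $4.27.
banana + bell pepper with both tight: 2.257 servings and 2.024 servings → $3.02.
The minimum over all feasible corners is $3.02.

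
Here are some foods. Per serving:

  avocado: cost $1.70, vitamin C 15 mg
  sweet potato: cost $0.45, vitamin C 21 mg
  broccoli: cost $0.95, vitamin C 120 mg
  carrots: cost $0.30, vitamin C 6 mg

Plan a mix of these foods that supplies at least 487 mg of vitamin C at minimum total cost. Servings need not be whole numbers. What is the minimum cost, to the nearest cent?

$3.86

Cost per mg of vitamin C: broccoli $0.0079, sweet potato $0.0214, carrots $0.0500, avocado $0.1133.
With no serving limits, use only broccoli: 487 mg / 120 mg = 4.058 servings × $0.95 = $3.86.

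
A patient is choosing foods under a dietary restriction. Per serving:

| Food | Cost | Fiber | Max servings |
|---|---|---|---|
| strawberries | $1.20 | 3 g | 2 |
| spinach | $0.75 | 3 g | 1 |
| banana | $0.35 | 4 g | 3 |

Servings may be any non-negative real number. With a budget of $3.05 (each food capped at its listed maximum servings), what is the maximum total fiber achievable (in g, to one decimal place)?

Fiber per dollar: banana 11.43, spinach 4, strawberries 2.5.
Take 3 servings of banana: spends $1.05, +12.0 g fiber (running total 12.0 g).
Take 1 serving of spinach: spends $0.75, +3.0 g fiber (running total 15.0 g).
Take 1.042 servings of strawberries: spends $1.25, +3.1 g fiber (running total 18.1 g).
Greedy by best ratio exhausts the cost allowance optimally: 18.1 g.

18.1 g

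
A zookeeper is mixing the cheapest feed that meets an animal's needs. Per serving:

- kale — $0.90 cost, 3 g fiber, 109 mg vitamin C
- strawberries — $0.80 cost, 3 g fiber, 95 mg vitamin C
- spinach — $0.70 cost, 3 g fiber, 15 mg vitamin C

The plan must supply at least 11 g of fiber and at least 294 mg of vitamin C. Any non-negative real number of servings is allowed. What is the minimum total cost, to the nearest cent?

Two binding constraints pin down two serving amounts, so the optimal mix uses at most two foods. The candidates are each food alone (scaled to the tighter of fiber/vitamin C) and each pair with both constraints tight.
kale only: max(11/3, 294/109) = 3.667 servings → $3.30.
strawberries only: max(11/3, 294/95) = 3.667 servings → $2.93.
spinach only: max(11/3, 294/15) = 19.6 servings → $13.72.
kale + strawberries with both targets exact would need a negative amount; discard.
kale + spinach with both tight: 2.543 servings and 1.124 servings → $3.08.
strawberries + spinach with both tight: 2.987 servings and 0.6792 servings → $2.87.
Cheapest feasible corner: $2.87.

$2.87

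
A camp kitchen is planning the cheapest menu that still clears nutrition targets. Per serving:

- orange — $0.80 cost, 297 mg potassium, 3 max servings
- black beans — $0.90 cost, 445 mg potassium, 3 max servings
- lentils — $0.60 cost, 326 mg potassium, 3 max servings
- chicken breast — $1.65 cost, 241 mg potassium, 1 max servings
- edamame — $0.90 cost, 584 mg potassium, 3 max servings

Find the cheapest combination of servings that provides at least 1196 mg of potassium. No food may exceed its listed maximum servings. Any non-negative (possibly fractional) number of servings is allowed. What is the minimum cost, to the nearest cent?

$1.84

Cost per mg of potassium: edamame $0.0015, lentils $0.0018, black beans $0.0020, orange $0.0027, chicken breast $0.0068.
Take 2.048 servings of edamame: +1196.0 mg potassium for $1.84 (total $1.84, still need 0.0 mg).
Greedy by cheapest-per-mg is optimal for a single linear constraint, so the minimum cost is $1.84.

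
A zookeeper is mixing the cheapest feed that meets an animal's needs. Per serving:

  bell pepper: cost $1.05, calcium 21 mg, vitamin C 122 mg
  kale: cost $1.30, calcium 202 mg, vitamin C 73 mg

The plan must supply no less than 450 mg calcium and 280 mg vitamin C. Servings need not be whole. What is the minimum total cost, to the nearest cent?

$3.83

Minimising a linear cost over {calcium ≥ 450, vitamin C ≥ 280, servings ≥ 0} — the optimum is at a vertex, using one or two foods.
bell pepper only: max(450/21, 280/122) = 21.43 servings → $22.50.
kale only: max(450/202, 280/73) = 3.836 servings → $4.99.
bell pepper + kale with both tight: 1.026 servings and 2.121 servings → $3.83.
So the least-cost plan costs $3.83.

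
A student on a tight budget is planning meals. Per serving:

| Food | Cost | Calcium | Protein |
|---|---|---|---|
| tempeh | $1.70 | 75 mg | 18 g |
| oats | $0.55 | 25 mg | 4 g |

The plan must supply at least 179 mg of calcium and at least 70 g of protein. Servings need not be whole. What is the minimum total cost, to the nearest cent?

$6.61

With two linear requirements the optimum uses one or two foods; enumerate the corners.
tempeh only: max(179/75, 70/18) = 3.889 servings → $6.61.
oats only: max(179/25, 70/4) = 17.5 servings → $9.62.
tempeh + oats: intersection lies outside the first quadrant.
So the least-cost plan costs $6.61.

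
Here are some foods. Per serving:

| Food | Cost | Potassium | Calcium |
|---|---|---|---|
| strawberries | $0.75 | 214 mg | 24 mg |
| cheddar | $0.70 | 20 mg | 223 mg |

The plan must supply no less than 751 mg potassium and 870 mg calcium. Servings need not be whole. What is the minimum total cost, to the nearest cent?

The cheapest plan sits at a corner of the feasible region — with two constraints it uses at most two foods.
strawberries only: max(751/214, 870/24) = 36.25 servings → $27.19.
cheddar only: max(751/20, 870/223) = 37.55 servings → $26.29.
strawberries + cheddar with both tight: 3.177 servings and 3.559 servings → $4.87.
So the least-cost plan costs $4.87.

$4.87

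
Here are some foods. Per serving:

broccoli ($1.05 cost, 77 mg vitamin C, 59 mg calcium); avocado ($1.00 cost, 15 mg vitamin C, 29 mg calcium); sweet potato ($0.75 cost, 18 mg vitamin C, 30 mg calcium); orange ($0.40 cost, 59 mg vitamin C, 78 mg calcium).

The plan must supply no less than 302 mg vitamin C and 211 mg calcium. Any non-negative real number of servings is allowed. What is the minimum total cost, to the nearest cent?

$2.05

The cheapest plan sits at a corner of the feasible region — with two constraints it uses at most two foods.
broccoli only: max(302/77, 211/59) = 3.922 servings → $4.12.
avocado only: max(302/15, 211/29) = 20.13 servings → $20.13.
sweet potato only: max(302/18, 211/30) = 16.78 servings → $12.58.
orange only: max(302/59, 211/78) = 5.119 servings → $2.05.
broccoli + avocado: the both-tight solution has a negative serving — not a feasible corner.
broccoli + sweet potato: intersection lies outside the first quadrant.
broccoli + orange with both targets exact would need a negative amount; discard.
avocado + sweet potato with both targets exact would need a negative amount; discard.
avocado + orange: intersection lies outside the first quadrant.
sweet potato + orange: intersection lies outside the first quadrant.
The minimum over all feasible corners is $2.05.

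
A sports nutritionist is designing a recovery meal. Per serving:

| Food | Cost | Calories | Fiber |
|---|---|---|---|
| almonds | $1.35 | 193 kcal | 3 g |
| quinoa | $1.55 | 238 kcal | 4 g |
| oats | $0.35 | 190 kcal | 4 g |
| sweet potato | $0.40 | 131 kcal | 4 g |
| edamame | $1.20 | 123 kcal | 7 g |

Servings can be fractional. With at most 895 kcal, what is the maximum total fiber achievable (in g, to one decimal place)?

Fiber per kcal: edamame 0.05691, sweet potato 0.03053, oats 0.02105, quinoa 0.01681, almonds 0.01554.
With no serving limits, spend the whole calories allowance on edamame: 895 kcal / 123 kcal × 7 g = 50.9 g.

50.9 g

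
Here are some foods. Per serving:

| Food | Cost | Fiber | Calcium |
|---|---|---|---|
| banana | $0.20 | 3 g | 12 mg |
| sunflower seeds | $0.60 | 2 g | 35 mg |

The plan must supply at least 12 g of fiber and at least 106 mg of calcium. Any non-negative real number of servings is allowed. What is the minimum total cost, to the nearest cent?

banana only: max(12/3, 106/12) = 8.833 servings → $1.77.
sunflower seeds only: max(12/2, 106/35) = 6 servings → $3.60.
banana + sunflower seeds with both tight: 2.568 servings and 2.148 servings → $1.80.
Cheapest feasible corner: $1.77.

$1.77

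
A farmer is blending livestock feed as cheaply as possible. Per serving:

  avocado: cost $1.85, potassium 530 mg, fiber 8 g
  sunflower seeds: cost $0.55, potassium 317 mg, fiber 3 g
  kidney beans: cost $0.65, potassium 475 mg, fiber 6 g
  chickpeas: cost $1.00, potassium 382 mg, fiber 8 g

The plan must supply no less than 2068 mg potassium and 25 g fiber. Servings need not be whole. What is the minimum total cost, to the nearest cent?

$2.83

Compare the cost at each extreme point of the feasible region.
avocado only: max(2068/530, 25/8) = 3.902 servings → $7.22.
sunflower seeds only: max(2068/317, 25/3) = 8.333 servings → $4.58.
kidney beans only: max(2068/475, 25/6) = 4.354 servings → $2.83.
chickpeas only: max(2068/382, 25/8) = 5.414 servings → $5.41.
avocado + sunflower seeds with both tight: 1.819 servings and 3.482 servings → $5.28.
avocado + kidney beans: the both-tight solution has a negative serving — not a feasible corner.
avocado + chickpeas: the both-tight solution has a negative serving — not a feasible corner.
sunflower seeds + kidney beans with both tight: 1.117 servings and 3.608 servings → $2.96.
sunflower seeds + chickpeas with both tight: 5.032 servings and 1.238 servings → $4.01.
kidney beans + chickpeas: the both-tight solution has a negative serving — not a feasible corner.
So the least-cost plan costs $2.83.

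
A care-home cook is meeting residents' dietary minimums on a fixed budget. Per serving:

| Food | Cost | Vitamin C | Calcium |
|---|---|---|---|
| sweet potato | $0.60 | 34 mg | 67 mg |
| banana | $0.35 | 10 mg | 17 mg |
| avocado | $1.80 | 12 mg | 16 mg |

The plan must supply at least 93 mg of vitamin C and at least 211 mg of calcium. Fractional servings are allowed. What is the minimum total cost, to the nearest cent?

sweet potato only: max(93/34, 211/67) = 3.149 servings → $1.89.
banana only: max(93/10, 211/17) = 12.41 servings → $4.34.
avocado only: max(93/12, 211/16) = 13.19 servings → $23.74.
sweet potato + banana: intersection lies outside the first quadrant.
sweet potato + avocado: the both-tight solution has a negative serving — not a feasible corner.
banana + avocado: the both-tight solution has a negative serving — not a feasible corner.
Cheapest feasible corner: $1.89.

$1.89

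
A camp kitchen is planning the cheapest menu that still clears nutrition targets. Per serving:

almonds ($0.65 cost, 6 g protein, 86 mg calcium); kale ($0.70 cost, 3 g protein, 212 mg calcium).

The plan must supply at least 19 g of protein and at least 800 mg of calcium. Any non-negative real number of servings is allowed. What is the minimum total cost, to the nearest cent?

At the optimum either one food covers both requirements or two foods hit both targets exactly; no other combination can be cheaper.
almonds only: max(19/6, 800/86) = 9.302 servings → $6.05.
kale only: max(19/3, 800/212) = 6.333 servings → $4.43.
almonds + kale with both tight: 1.606 servings and 3.122 servings → $3.23.
So the least-cost plan costs $3.23.

$3.23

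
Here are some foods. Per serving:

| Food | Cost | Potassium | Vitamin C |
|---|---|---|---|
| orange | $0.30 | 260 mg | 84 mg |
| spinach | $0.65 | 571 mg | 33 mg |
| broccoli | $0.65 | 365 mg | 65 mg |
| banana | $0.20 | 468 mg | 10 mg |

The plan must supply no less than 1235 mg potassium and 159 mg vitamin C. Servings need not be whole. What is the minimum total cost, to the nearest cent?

At the optimum either one food covers both requirements or two foods hit both targets exactly; no other combination can be cheaper.
orange only: max(1235/260, 159/84) = 4.75 servings → $1.43.
spinach only: max(1235/571, 159/33) = 4.818 servings → $3.13.
broccoli only: max(1235/365, 159/65) = 3.384 servings → $2.20.
banana only: max(1235/468, 159/10) = 15.9 servings → $3.18.
orange + spinach with both tight: 1.27 servings and 1.584 servings → $1.41.
orange + broccoli with both targets exact would need a negative amount; discard.
orange + banana with both tight: 1.691 servings and 1.7 servings → $0.85.
spinach + broccoli with both tight: 0.8871 servings and 1.996 servings → $1.87.
spinach + banana: intersection lies outside the first quadrant.
broccoli + banana with both tight: 2.318 servings and 0.8308 servings → $1.67.
Cheapest feasible corner: $0.85.

$0.85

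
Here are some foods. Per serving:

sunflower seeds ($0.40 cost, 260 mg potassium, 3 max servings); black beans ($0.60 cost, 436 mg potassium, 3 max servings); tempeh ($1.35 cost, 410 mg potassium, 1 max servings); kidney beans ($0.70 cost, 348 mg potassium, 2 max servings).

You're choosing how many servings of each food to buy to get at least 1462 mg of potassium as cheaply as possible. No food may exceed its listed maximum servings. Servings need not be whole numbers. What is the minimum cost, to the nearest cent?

Cost per mg of potassium: black beans $0.0014, sunflower seeds $0.0015, kidney beans $0.0020, tempeh $0.0033.
Take 3 servings of black beans: +1308.0 mg potassium for $1.80 (total $1.80, still need 154.0 mg).
Take 0.5923 servings of sunflower seeds: +154.0 mg potassium for $0.24 (total $2.04, still need 0.0 mg).
Greedy by cheapest-per-mg is optimal for a single linear constraint, so the minimum cost is $2.04.

$2.04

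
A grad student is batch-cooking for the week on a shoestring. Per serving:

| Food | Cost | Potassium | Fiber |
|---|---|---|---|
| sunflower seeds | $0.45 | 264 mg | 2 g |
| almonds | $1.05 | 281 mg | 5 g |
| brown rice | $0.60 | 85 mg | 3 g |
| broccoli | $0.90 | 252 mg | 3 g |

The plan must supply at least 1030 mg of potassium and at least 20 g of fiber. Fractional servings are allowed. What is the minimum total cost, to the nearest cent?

$4.11

Check every corner: each single food scaled to meet both minima, and each pair solved so both constraints bind.
sunflower seeds only: max(1030/264, 20/2) = 10 servings → $4.50.
almonds only: max(1030/281, 20/5) = 4 servings → $4.20.
brown rice only: max(1030/85, 20/3) = 12.12 servings → $7.27.
broccoli only: max(1030/252, 20/3) = 6.667 servings → $6.00.
sunflower seeds + almonds with both targets exact would need a negative amount; discard.
sunflower seeds + brown rice with both tight: 2.235 servings and 5.177 servings → $4.11.
sunflower seeds + broccoli with both targets exact would need a negative amount; discard.
almonds + brown rice with both tight: 3.325 servings and 1.124 servings → $4.17.
almonds + broccoli with both targets exact would need a negative amount; discard.
brown rice + broccoli with both tight: 3.892 servings and 2.774 servings → $4.83.
So the least-cost plan costs $4.11.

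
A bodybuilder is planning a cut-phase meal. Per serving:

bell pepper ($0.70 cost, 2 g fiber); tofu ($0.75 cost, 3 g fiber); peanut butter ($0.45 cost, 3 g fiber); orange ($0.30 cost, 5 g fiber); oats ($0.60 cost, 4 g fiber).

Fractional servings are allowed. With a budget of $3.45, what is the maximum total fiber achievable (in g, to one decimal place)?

57.5 g

Fiber per dollar: orange 16.67, peanut butter 6.667, oats 6.667, tofu 4, bell pepper 2.857.
With no serving limits, spend the whole cost allowance on orange: $3.45 / $0.30 × 5 g = 57.5 g.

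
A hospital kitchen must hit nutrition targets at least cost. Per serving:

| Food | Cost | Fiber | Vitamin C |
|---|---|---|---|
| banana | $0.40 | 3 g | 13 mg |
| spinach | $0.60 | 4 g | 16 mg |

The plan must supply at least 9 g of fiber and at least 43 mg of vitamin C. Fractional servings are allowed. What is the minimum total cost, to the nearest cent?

For a min-cost LP with two ≥-constraints, a basic feasible solution has at most two positive variables.
banana only: max(9/3, 43/13) = 3.308 servings → $1.32.
spinach only: max(9/4, 43/16) = 2.688 servings → $1.61.
banana + spinach with both targets exact would need a negative amount; discard.
So the least-cost plan costs $1.32.

$1.32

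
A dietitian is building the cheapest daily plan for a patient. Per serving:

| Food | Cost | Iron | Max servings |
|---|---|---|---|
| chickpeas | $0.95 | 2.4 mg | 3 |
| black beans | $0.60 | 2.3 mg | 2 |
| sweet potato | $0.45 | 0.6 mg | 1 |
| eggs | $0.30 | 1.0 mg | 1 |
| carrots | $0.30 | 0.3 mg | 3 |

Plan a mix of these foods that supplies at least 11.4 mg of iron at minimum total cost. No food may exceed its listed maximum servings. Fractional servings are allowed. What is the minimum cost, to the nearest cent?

Cost per mg of iron: black beans $0.2609, eggs $0.3000, chickpeas $0.3958, sweet potato $0.7500, carrots $1.0000.
Take 2 servings of black beans: +4.6 mg iron for $1.20 (total $1.20, still need 6.8 mg).
Take 1 serving of eggs: +1.0 mg iron for $0.30 (total $1.50, still need 5.8 mg).
Take 2.417 servings of chickpeas: +5.8 mg iron for $2.30 (total $3.80, still need 0.0 mg).
Greedy by cheapest-per-mg is optimal for a single linear constraint, so the minimum cost is $3.80.

$3.80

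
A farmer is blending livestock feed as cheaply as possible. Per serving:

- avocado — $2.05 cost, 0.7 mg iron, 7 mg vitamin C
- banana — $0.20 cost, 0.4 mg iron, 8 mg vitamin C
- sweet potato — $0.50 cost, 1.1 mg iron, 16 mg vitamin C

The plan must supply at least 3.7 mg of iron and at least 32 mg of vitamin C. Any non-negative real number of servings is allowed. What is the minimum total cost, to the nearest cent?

A basic optimal solution has at most two foods positive. Try each food alone and each pair with both targets met exactly.
avocado only: max(3.7/0.7, 32/7) = 5.286 servings → $10.84.
banana only: max(3.7/0.4, 32/8) = 9.25 servings → $1.85.
sweet potato only: max(3.7/1.1, 32/16) = 3.364 servings → $1.68.
avocado + banana with both targets exact would need a negative amount; discard.
avocado + sweet potato with both targets exact would need a negative amount; discard.
banana + sweet potato: intersection lies outside the first quadrant.
So the least-cost plan costs $1.68.

$1.68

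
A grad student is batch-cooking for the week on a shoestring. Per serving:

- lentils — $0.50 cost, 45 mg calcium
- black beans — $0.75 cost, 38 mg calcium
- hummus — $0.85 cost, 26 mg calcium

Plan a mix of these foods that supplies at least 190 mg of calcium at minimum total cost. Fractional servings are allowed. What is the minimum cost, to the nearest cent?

Cost per mg of calcium: lentils $0.0111, black beans $0.0197, hummus $0.0327.
With no serving limits, use only lentils: 190 mg / 45 mg = 4.222 servings × $0.50 = $2.11.

$2.11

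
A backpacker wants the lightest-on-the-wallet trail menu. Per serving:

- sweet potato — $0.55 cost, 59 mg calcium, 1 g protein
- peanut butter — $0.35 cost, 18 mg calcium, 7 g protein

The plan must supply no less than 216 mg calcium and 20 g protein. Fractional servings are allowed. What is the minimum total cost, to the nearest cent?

$2.46

The cheapest plan sits at a corner of the feasible region — with two constraints it uses at most two foods.
sweet potato only: max(216/59, 20/1) = 20 servings → $11.00.
peanut butter only: max(216/18, 20/7) = 12 servings → $4.20.
sweet potato + peanut butter with both tight: 2.916 servings and 2.441 servings → $2.46.
So the least-cost plan costs $2.46.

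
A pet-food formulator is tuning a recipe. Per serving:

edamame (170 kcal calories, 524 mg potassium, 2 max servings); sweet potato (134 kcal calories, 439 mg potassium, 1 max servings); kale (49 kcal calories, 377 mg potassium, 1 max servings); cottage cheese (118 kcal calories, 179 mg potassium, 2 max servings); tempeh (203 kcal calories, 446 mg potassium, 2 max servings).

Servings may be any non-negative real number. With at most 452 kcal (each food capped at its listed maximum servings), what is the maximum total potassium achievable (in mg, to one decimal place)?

1645.2 mg

Potassium per kcal: kale 7.694, sweet potato 3.276, edamame 3.082, tempeh 2.197, cottage cheese 1.517.
Take 1 serving of kale: uses 49 kcal, +377.0 mg potassium (running total 377.0 mg).
Take 1 serving of sweet potato: uses 134 kcal, +439.0 mg potassium (running total 816.0 mg).
Take 1.582 servings of edamame: uses 269 kcal, +829.2 mg potassium (running total 1645.2 mg).
Filling greedily by potassium-per-kcal is optimal for one linear limit, giving 1645.2 mg.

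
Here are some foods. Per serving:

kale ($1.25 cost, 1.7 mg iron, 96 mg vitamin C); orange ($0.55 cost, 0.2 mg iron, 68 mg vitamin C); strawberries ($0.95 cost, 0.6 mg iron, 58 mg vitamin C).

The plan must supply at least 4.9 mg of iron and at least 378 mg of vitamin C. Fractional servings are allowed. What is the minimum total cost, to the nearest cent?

With two linear requirements the optimum uses one or two foods; enumerate the corners.
kale only: max(4.9/1.7, 378/96) = 3.938 servings → $4.92.
orange only: max(4.9/0.2, 378/68) = 24.5 servings → $13.47.
strawberries only: max(4.9/0.6, 378/58) = 8.167 servings → $7.76.
kale + orange with both tight: 2.672 servings and 1.786 servings → $4.32.
kale + strawberries with both tight: 1.4 servings and 4.2 servings → $5.74.
orange + strawberries: the both-tight solution has a negative serving — not a feasible corner.
So the least-cost plan costs $4.32.

$4.32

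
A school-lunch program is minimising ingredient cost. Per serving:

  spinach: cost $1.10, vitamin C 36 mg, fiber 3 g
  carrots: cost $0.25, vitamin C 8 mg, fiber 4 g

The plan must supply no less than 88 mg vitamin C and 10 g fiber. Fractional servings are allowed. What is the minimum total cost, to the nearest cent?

Compare the cost at each extreme point of the feasible region.
spinach only: max(88/36, 10/3) = 3.333 servings → $3.67.
carrots only: max(88/8, 10/4) = 11 servings → $2.75.
spinach + carrots with both tight: 2.267 servings and 0.8 servings → $2.69.
Cheapest feasible corner: $2.69.

$2.69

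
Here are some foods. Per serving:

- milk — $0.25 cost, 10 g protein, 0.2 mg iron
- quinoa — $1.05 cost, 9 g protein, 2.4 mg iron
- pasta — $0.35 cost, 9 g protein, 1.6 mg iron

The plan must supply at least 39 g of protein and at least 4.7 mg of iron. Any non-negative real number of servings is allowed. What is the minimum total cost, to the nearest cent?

milk only: max(39/10, 4.7/0.2) = 23.5 servings → $5.88.
quinoa only: max(39/9, 4.7/2.4) = 4.333 servings → $4.55.
pasta only: max(39/9, 4.7/1.6) = 4.333 servings → $1.52.
milk + quinoa with both tight: 2.311 servings and 1.766 servings → $2.43.
milk + pasta with both tight: 1.415 servings and 2.761 servings → $1.32.
quinoa + pasta: intersection lies outside the first quadrant.
Cheapest feasible corner: $1.32.

$1.32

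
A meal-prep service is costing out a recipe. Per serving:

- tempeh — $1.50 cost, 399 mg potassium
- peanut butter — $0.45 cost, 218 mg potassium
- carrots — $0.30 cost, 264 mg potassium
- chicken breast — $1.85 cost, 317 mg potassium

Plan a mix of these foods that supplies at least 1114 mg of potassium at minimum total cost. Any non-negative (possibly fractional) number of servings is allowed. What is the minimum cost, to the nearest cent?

Cost per mg of potassium: carrots $0.0011, peanut butter $0.0021, tempeh $0.0038, chicken breast $0.0058.
With no serving limits, use only carrots: 1114 mg / 264 mg = 4.22 servings × $0.30 = $1.27.

$1.27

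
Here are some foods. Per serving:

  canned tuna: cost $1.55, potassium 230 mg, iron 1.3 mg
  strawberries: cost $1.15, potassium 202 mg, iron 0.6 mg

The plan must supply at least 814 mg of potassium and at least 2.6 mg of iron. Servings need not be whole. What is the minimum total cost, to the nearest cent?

canned tuna only: max(814/230, 2.6/1.3) = 3.539 servings → $5.49.
strawberries only: max(814/202, 2.6/0.6) = 4.333 servings → $4.98.
canned tuna + strawberries with both tight: 0.2953 servings and 3.693 servings → $4.71.
Cheapest feasible corner: $4.71.

$4.71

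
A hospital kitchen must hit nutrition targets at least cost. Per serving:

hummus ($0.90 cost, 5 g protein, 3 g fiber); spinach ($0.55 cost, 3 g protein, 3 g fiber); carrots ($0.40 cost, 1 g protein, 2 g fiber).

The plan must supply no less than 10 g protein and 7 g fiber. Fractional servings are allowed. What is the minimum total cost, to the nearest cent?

Minimising a linear cost over {protein ≥ 10, fiber ≥ 7, servings ≥ 0} — the optimum is at a vertex, using one or two foods.
hummus only: max(10/5, 7/3) = 2.333 servings → $2.10.
spinach only: max(10/3, 7/3) = 3.333 servings → $1.83.
carrots only: max(10/1, 7/2) = 10 servings → $4.00.
hummus + spinach with both tight: 1.5 servings and 0.8333 servings → $1.81.
hummus + carrots with both tight: 1.857 servings and 0.7143 servings → $1.96.
spinach + carrots: the both-tight solution has a negative serving — not a feasible corner.
So the least-cost plan costs $1.81.

$1.81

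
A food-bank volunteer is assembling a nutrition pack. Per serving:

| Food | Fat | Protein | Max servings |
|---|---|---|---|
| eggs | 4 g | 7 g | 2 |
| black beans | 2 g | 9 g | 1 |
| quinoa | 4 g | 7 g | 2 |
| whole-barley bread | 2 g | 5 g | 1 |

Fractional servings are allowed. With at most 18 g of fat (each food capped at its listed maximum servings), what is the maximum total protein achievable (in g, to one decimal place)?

Protein per g fat: black beans 4.5, whole-barley bread 2.5, eggs 1.75, quinoa 1.75.
Take 1 serving of black beans: uses 2 g fat, +9.0 g protein (running total 9.0 g).
Take 1 serving of whole-barley bread: uses 2 g fat, +5.0 g protein (running total 14.0 g).
Take 2 servings of eggs: uses 8 g fat, +14.0 g protein (running total 28.0 g).
Take 1.5 servings of quinoa: uses 6 g fat, +10.5 g protein (running total 38.5 g).
Filling greedily by protein-per-g fat is optimal for one linear limit, giving 38.5 g.

38.5 g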